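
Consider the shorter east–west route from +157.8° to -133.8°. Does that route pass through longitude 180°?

Yes

Naïve |-133.8 − 157.8| = 291.6° > 180°, so the shorter arc goes the other way round — across 180°.
Signed shortest Δλ = ((-133.8 − 157.8 + 180) mod 360) − 180 = 68.4°.
Going east by 68.4° from +157.8° passes through 180° before reaching -133.8°.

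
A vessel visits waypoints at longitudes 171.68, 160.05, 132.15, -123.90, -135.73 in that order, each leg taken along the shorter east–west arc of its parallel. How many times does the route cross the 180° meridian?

1

Leg 1: +171.68° → +160.05°, shortest Δλ = -11.63° (west) — does not cross 180°.
Leg 2: +160.05° → +132.15°, shortest Δλ = -27.9° (west) — does not cross 180°.
Leg 3: +132.15° → -123.90°, shortest Δλ = 103.95° (east) — crosses 180°.
Leg 4: -123.90° → -135.73°, shortest Δλ = -11.83° (west) — does not cross 180°.
Total crossings: 1.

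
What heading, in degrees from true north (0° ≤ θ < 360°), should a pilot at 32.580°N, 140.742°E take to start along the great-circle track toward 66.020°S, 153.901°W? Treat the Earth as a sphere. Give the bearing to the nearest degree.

157°

Δλ = -153.901 − 140.742 = -294.643°; wrapped into (−180°, 180°]: 65.357°.
θ = atan2( sin Δλ · cos φ₂ , cos φ₁ · sin φ₂ − sin φ₁ · cos φ₂ · cos Δλ )
  = atan2(0.36940, -0.86116) = 156.783° → normalised to [0°, 360°): 156.783°.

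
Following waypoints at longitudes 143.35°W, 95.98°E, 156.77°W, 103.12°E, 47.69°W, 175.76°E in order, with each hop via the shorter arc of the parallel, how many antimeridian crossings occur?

Leg 1: -143.35° → +95.98°, shortest Δλ = -120.67° (west) — crosses 180°.
Leg 2: +95.98° → -156.77°, shortest Δλ = 107.25° (east) — crosses 180°.
Leg 3: -156.77° → +103.12°, shortest Δλ = -100.11° (west) — crosses 180°.
Leg 4: +103.12° → -47.69°, shortest Δλ = -150.81° (west) — does not cross 180°.
Leg 5: -47.69° → +175.76°, shortest Δλ = -136.55° (west) — crosses 180°.
Total crossings: 4.

4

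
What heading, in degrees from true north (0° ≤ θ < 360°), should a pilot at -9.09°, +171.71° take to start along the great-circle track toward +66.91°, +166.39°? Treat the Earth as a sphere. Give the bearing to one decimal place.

Δλ = 166.39 − 171.71 = -5.32°.
θ = atan2( sin Δλ · cos φ₂ , cos φ₁ · sin φ₂ − sin φ₁ · cos φ₂ · cos Δλ )
  = atan2(-0.03636, 0.97003) = -2.147° → normalised to [0°, 360°): 357.853°.

357.9°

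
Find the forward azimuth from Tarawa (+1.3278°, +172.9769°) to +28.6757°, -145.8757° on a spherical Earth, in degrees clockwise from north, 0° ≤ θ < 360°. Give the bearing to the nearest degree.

51°

Δλ = -145.8757 − 172.9769 = -318.8526°; wrapped into (−180°, 180°]: 41.1474°.
θ = atan2( sin Δλ · cos φ₂ , cos φ₁ · sin φ₂ − sin φ₁ · cos φ₂ · cos Δλ )
  = atan2(0.57729, 0.46441) = 51.185° → normalised to [0°, 360°): 51.185°.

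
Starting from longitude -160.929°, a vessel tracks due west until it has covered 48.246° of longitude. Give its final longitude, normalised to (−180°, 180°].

Start at -160.929°; shift −48.246° → -209.175°.
-209.175° lies outside (−180°, 180°]; add 360° → +150.825°.

+150.825°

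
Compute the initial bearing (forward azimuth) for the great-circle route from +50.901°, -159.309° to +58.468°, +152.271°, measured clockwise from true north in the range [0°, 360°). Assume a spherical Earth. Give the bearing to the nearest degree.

Δλ = 152.271 − -159.309 = 311.580°; wrapped into (−180°, 180°]: -48.420°.
θ = atan2( sin Δλ · cos φ₂ , cos φ₁ · sin φ₂ − sin φ₁ · cos φ₂ · cos Δλ )
  = atan2(-0.39120, 0.26819) = -55.567° → normalised to [0°, 360°): 304.433°.

304°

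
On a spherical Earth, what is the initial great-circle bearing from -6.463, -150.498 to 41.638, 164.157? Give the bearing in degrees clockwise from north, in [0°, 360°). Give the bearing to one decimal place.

Δλ = 164.157 − -150.498 = 314.655°; wrapped into (−180°, 180°]: -45.345°.
θ = atan2( sin Δλ · cos φ₂ , cos φ₁ · sin φ₂ − sin φ₁ · cos φ₂ · cos Δλ )
  = atan2(-0.53163, 0.71932) = -36.467° → normalised to [0°, 360°): 323.533°.

323.5°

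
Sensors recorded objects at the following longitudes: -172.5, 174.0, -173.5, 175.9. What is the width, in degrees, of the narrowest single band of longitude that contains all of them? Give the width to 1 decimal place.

Sort the longitudes: -173.5°, -172.5°, +174.0°, +175.9°.
Eastward gaps between consecutive values (wrapping around): 1.0°, 346.5°, 1.9°, 10.6°.
Largest gap = 346.5° ⇒ minimal covering band is its complement: 360° − 346.5° = 13.5°.
Band runs from +174.0° eastward to -172.5°, crossing the antimeridian.

13.5°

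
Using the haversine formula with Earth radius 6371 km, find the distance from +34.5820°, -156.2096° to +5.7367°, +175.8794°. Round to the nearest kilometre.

4301 km

Δλ = 175.8794 − -156.2096 = 332.0890°; wrapped into (−180°, 180°]: -27.9110°.
Δφ = 5.7367 − 34.5820 = -28.8453°.
a = sin²(Δφ/2) + cos φ₁ · cos φ₂ · sin²(Δλ/2) = 0.109683.
c = 2·atan2(√a, √(1−a)) = 0.67512 rad → d = 6371·c ≈ 4301.17 km.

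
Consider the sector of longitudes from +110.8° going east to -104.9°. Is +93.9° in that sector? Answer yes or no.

No

Band width going east from +110.8° to -104.9°: ((-104.9 − 110.8) mod 360) = 144.3°.
Offset of +93.9° east of the west edge: ((93.9 − 110.8) mod 360) = 343.1°.
343.1° > 144.3° ⇒ outside.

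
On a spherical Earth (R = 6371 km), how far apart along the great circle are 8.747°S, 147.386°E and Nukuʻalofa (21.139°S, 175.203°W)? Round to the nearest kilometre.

4235 km

Δλ = -175.203 − 147.386 = -322.589°; wrapped into (−180°, 180°]: 37.411°.
Δφ = -21.139 − -8.747 = -12.392°.
a = sin²(Δφ/2) + cos φ₁ · cos φ₂ · sin²(Δλ/2) = 0.106463.
c = 2·atan2(√a, √(1−a)) = 0.66475 rad → d = 6371·c ≈ 4235.09 km.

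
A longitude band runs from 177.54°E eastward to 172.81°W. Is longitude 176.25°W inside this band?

Band width going east from +177.54° to -172.81°: ((-172.81 − 177.54) mod 360) = 9.65°.
Offset of -176.25° east of the west edge: ((-176.25 − 177.54) mod 360) = 6.21°.
6.21° ≤ 9.65° ⇒ inside.

Yes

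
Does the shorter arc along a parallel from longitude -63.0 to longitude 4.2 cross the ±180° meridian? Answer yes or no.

No

Signed shortest Δλ = ((4.2 − -63.0 + 180) mod 360) − 180 = 67.2°.
Going east by 67.2° from -63.0° reaches +4.2° without touching 180°.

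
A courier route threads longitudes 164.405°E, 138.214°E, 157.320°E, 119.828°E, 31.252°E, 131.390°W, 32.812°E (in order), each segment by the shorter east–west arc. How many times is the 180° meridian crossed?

0

Leg 1: +164.405° → +138.214°, shortest Δλ = -26.191° (west) — does not cross 180°.
Leg 2: +138.214° → +157.320°, shortest Δλ = 19.106° (east) — does not cross 180°.
Leg 3: +157.320° → +119.828°, shortest Δλ = -37.492° (west) — does not cross 180°.
Leg 4: +119.828° → +31.252°, shortest Δλ = -88.576° (west) — does not cross 180°.
Leg 5: +31.252° → -131.390°, shortest Δλ = -162.642° (west) — does not cross 180°.
Leg 6: -131.390° → +32.812°, shortest Δλ = 164.202° (east) — does not cross 180°.
Total crossings: 0.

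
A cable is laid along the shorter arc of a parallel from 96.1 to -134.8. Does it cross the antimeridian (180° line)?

Yes

Naïve |-134.8 − 96.1| = 230.9° > 180°, so the shorter arc goes the other way round — across 180°.
Signed shortest Δλ = ((-134.8 − 96.1 + 180) mod 360) − 180 = 129.1°.
Going east by 129.1° from +96.1° passes through 180° before reaching -134.8°.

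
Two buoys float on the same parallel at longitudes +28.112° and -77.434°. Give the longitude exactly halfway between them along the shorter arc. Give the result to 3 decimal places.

-24.661°

Signed shortest Δλ from +28.112° to -77.434° is -105.546°.
Midpoint longitude = +28.112° + (-105.546°)/2 = +28.112° − 52.773° = -24.661°.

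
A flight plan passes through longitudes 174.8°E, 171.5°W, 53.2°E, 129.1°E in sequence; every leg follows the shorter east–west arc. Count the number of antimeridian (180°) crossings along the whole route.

Leg 1: +174.8° → -171.5°, shortest Δλ = 13.7° (east) — crosses 180°.
Leg 2: -171.5° → +53.2°, shortest Δλ = -135.3° (west) — crosses 180°.
Leg 3: +53.2° → +129.1°, shortest Δλ = 75.9° (east) — does not cross 180°.
Total crossings: 2.

2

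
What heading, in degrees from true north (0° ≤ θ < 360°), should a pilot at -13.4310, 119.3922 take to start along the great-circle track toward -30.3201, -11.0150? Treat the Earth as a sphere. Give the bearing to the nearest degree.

Δλ = -11.0150 − 119.3922 = -130.4072°.
θ = atan2( sin Δλ · cos φ₂ , cos φ₁ · sin φ₂ − sin φ₁ · cos φ₂ · cos Δλ )
  = atan2(-0.65730, -0.62099) = -133.373° → normalised to [0°, 360°): 226.627°.

227°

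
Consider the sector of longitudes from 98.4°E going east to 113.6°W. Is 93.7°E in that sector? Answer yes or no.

No

Band width going east from +98.4° to -113.6°: ((-113.6 − 98.4) mod 360) = 148.0°.
Offset of +93.7° east of the west edge: ((93.7 − 98.4) mod 360) = 355.3°.
355.3° > 148.0° ⇒ outside.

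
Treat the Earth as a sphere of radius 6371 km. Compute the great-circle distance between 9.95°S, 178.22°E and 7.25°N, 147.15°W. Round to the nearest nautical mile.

Δλ = -147.15 − 178.22 = -325.37°; wrapped into (−180°, 180°]: 34.63°.
Δφ = 7.25 − -9.95 = 17.20°.
a = sin²(Δφ/2) + cos φ₁ · cos φ₂ · sin²(Δλ/2) = 0.108911.
c = 2·atan2(√a, √(1−a)) = 0.67264 rad → d = 6371·c ≈ 4285.41 km ≈ 2313.94 nmi.

2314 nmi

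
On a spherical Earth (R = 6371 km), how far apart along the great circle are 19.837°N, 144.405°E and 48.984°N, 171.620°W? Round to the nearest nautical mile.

Δλ = -171.620 − 144.405 = -316.025°; wrapped into (−180°, 180°]: 43.975°.
Δφ = 48.984 − 19.837 = 29.147°.
a = sin²(Δφ/2) + cos φ₁ · cos φ₂ · sin²(Δλ/2) = 0.149850.
c = 2·atan2(√a, √(1−a)) = 0.79498 rad → d = 6371·c ≈ 5064.80 km ≈ 2734.77 nmi.

2735 nmi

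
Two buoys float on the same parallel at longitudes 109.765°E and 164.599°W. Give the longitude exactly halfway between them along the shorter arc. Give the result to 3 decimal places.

Signed shortest Δλ from +109.765° to -164.599° is +85.636°.
Midpoint longitude = +109.765° + (+85.636°)/2 = +109.765° + 42.818° = +152.583°.
(The naïve average (+109.765 + -164.599)/2 = -27.417° is on the wrong side of the globe.)

152.583°E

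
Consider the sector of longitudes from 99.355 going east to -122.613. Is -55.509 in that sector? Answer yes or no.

Band width going east from +99.355° to -122.613°: ((-122.613 − 99.355) mod 360) = 138.032°.
Offset of -55.509° east of the west edge: ((-55.509 − 99.355) mod 360) = 205.136°.
205.136° > 138.032° ⇒ outside.

No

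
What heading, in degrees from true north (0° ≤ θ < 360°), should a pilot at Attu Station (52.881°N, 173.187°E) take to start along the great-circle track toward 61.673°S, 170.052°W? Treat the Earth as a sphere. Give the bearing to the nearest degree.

Δλ = -170.052 − 173.187 = -343.239°; wrapped into (−180°, 180°]: 16.761°.
θ = atan2( sin Δλ · cos φ₂ , cos φ₁ · sin φ₂ − sin φ₁ · cos φ₂ · cos Δλ )
  = atan2(0.13684, -0.89350) = 171.293° → normalised to [0°, 360°): 171.293°.

171°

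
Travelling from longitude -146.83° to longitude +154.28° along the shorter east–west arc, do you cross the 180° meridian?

Naïve |154.28 − -146.83| = 301.11° > 180°, so the shorter arc goes the other way round — across 180°.
Signed shortest Δλ = ((154.28 − -146.83 + 180) mod 360) − 180 = -58.89°.
Going west by 58.89° from -146.83° passes through 180° before reaching +154.28°.

Yes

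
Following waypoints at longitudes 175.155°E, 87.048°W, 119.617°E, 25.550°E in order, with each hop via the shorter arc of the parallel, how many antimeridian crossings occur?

Leg 1: +175.155° → -87.048°, shortest Δλ = 97.797° (east) — crosses 180°.
Leg 2: -87.048° → +119.617°, shortest Δλ = -153.335° (west) — crosses 180°.
Leg 3: +119.617° → +25.550°, shortest Δλ = -94.067° (west) — does not cross 180°.
Total crossings: 2.

2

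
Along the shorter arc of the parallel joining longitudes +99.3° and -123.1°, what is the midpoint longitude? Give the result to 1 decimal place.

Signed shortest Δλ from +99.3° to -123.1° is +137.6°.
Midpoint longitude = +99.3° + (+137.6°)/2 = +99.3° + 68.8° = +168.1°.
(The naïve average (+99.3 + -123.1)/2 = -11.9° is on the wrong side of the globe.)

+168.1°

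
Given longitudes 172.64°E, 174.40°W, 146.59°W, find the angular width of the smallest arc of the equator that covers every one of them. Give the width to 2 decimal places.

40.77°

Sort the longitudes: -174.40°, -146.59°, +172.64°.
Eastward gaps between consecutive values (wrapping around): 27.81°, 319.23°, 12.96°.
Largest gap = 319.23° ⇒ minimal covering band is its complement: 360° − 319.23° = 40.77°.
Band runs from +172.64° eastward to -146.59°, crossing the antimeridian.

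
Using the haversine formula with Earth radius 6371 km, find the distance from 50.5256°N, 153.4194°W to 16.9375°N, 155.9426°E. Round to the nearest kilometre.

5823 km

Δλ = 155.9426 − -153.4194 = 309.3620°; wrapped into (−180°, 180°]: -50.6380°.
Δφ = 16.9375 − 50.5256 = -33.5881°.
a = sin²(Δφ/2) + cos φ₁ · cos φ₂ · sin²(Δλ/2) = 0.194708.
c = 2·atan2(√a, √(1−a)) = 0.91400 rad → d = 6371·c ≈ 5823.09 km.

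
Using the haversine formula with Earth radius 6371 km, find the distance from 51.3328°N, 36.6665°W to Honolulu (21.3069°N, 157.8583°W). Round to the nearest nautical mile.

Δλ = -157.8583 − -36.6665 = -121.1918°.
Δφ = 21.3069 − 51.3328 = -30.0259°.
a = sin²(Δφ/2) + cos φ₁ · cos φ₂ · sin²(Δλ/2) = 0.508878.
c = 2·atan2(√a, √(1−a)) = 1.58855 rad → d = 6371·c ≈ 10120.68 km ≈ 5464.73 nmi.

5465 nmi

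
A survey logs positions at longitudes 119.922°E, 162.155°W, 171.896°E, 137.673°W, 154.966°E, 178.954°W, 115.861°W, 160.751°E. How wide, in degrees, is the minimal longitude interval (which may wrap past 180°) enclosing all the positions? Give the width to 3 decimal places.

124.217°

Sort the longitudes: -178.954°, -162.155°, -137.673°, -115.861°, +119.922°, +154.966°, +160.751°, +171.896°.
Eastward gaps between consecutive values (wrapping around): 16.799°, 24.482°, 21.812°, 235.783°, 35.044°, 5.785°, 11.145°, 9.150°.
Largest gap = 235.783° ⇒ minimal covering band is its complement: 360° − 235.783° = 124.217°.
Band runs from +119.922° eastward to -115.861°, crossing the antimeridian.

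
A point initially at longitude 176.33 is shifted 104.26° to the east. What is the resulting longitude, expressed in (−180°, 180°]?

-79.41°

Start at +176.33°; shift +104.26° → +280.59°.
+280.59° lies outside (−180°, 180°]; subtract 360° → -79.41°.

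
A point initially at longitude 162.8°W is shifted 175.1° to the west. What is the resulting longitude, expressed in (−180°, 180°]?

22.1°E

Start at -162.8°; shift −175.1° → -337.9°.
-337.9° lies outside (−180°, 180°]; add 360° → +22.1°.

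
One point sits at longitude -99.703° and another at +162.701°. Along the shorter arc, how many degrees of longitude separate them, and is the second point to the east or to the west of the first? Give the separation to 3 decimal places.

Raw difference: 162.701 − -99.703 = 262.404°.
Normalise into (−180°, 180°]: 262.404° − 360° = -97.596°.
Negative ⇒ the second point lies to the west; separation 97.596°.

97.596° west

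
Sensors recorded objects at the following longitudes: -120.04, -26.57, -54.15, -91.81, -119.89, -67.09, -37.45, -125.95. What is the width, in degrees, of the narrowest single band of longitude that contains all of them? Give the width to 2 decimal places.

Sort the longitudes: -125.95°, -120.04°, -119.89°, -91.81°, -67.09°, -54.15°, -37.45°, -26.57°.
Eastward gaps between consecutive values (wrapping around): 5.91°, 0.15°, 28.08°, 24.72°, 12.94°, 16.70°, 10.88°, 260.62°.
Largest gap = 260.62° ⇒ minimal covering band is its complement: 360° − 260.62° = 99.38°.
Band runs from -125.95° eastward to -26.57°.

99.38°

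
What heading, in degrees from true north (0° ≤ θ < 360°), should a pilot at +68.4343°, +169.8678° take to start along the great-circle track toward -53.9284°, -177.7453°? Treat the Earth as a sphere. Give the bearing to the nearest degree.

171°

Δλ = -177.7453 − 169.8678 = -347.6131°; wrapped into (−180°, 180°]: 12.3869°.
θ = atan2( sin Δλ · cos φ₂ , cos φ₁ · sin φ₂ − sin φ₁ · cos φ₂ · cos Δλ )
  = atan2(0.12630, -0.83193) = 171.367° → normalised to [0°, 360°): 171.367°.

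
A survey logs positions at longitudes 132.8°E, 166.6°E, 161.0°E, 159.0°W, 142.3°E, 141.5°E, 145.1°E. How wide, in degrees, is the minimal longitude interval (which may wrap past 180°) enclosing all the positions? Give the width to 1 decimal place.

68.2°

Sort the longitudes: -159.0°, +132.8°, +141.5°, +142.3°, +145.1°, +161.0°, +166.6°.
Eastward gaps between consecutive values (wrapping around): 291.8°, 8.7°, 0.8°, 2.8°, 15.9°, 5.6°, 34.4°.
Largest gap = 291.8° ⇒ minimal covering band is its complement: 360° − 291.8° = 68.2°.
Band runs from +132.8° eastward to -159.0°, crossing the antimeridian.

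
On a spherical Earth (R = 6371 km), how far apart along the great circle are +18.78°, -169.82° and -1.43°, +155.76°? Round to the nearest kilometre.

Δλ = 155.76 − -169.82 = 325.58°; wrapped into (−180°, 180°]: -34.42°.
Δφ = -1.43 − 18.78 = -20.21°.
a = sin²(Δφ/2) + cos φ₁ · cos φ₂ · sin²(Δλ/2) = 0.113639.
c = 2·atan2(√a, √(1−a)) = 0.68768 rad → d = 6371·c ≈ 4381.20 km.

4381 km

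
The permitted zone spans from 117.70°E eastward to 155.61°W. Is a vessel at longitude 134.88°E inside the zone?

Band width going east from +117.70° to -155.61°: ((-155.61 − 117.70) mod 360) = 86.69°.
Offset of +134.88° east of the west edge: ((134.88 − 117.70) mod 360) = 17.18°.
17.18° ≤ 86.69° ⇒ inside.

Yes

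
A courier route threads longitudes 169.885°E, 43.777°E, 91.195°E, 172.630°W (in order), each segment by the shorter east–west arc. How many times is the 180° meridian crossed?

1

Leg 1: +169.885° → +43.777°, shortest Δλ = -126.108° (west) — does not cross 180°.
Leg 2: +43.777° → +91.195°, shortest Δλ = 47.418° (east) — does not cross 180°.
Leg 3: +91.195° → -172.630°, shortest Δλ = 96.175° (east) — crosses 180°.
Total crossings: 1.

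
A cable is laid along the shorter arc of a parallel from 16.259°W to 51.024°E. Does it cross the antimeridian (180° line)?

Signed shortest Δλ = ((51.024 − -16.259 + 180) mod 360) − 180 = 67.283°.
Going east by 67.283° from -16.259° reaches +51.024° without touching 180°.

No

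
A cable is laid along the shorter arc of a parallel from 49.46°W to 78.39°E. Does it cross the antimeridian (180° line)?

No

Signed shortest Δλ = ((78.39 − -49.46 + 180) mod 360) − 180 = 127.85°.
Going east by 127.85° from -49.46° reaches +78.39° without touching 180°.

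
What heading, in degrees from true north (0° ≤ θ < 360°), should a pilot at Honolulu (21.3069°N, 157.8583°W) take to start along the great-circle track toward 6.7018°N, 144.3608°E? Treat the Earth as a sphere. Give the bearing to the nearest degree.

Δλ = 144.3608 − -157.8583 = 302.2191°; wrapped into (−180°, 180°]: -57.7809°.
θ = atan2( sin Δλ · cos φ₂ , cos φ₁ · sin φ₂ − sin φ₁ · cos φ₂ · cos Δλ )
  = atan2(-0.84023, -0.08368) = -95.687° → normalised to [0°, 360°): 264.313°.

264°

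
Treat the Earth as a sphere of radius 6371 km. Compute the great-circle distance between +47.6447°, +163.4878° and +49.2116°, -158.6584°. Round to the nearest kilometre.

2769 km

Δλ = -158.6584 − 163.4878 = -322.1462°; wrapped into (−180°, 180°]: 37.8538°.
Δφ = 49.2116 − 47.6447 = 1.5669°.
a = sin²(Δφ/2) + cos φ₁ · cos φ₂ · sin²(Δλ/2) = 0.046493.
c = 2·atan2(√a, √(1−a)) = 0.43466 rad → d = 6371·c ≈ 2769.19 km.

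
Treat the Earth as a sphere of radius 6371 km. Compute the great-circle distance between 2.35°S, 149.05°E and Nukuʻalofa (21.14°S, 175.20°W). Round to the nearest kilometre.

4397 km

Δλ = -175.20 − 149.05 = -324.25°; wrapped into (−180°, 180°]: 35.75°.
Δφ = -21.14 − -2.35 = -18.79°.
a = sin²(Δφ/2) + cos φ₁ · cos φ₂ · sin²(Δλ/2) = 0.114446.
c = 2·atan2(√a, √(1−a)) = 0.69022 rad → d = 6371·c ≈ 4397.37 km.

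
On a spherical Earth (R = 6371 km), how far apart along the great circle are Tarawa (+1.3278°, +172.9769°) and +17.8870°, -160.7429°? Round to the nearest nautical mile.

Δλ = -160.7429 − 172.9769 = -333.7198°; wrapped into (−180°, 180°]: 26.2802°.
Δφ = 17.8870 − 1.3278 = 16.5592°.
a = sin²(Δφ/2) + cos φ₁ · cos φ₂ · sin²(Δλ/2) = 0.069906.
c = 2·atan2(√a, √(1−a)) = 0.53516 rad → d = 6371·c ≈ 3409.50 km ≈ 1840.98 nmi.

1841 nmi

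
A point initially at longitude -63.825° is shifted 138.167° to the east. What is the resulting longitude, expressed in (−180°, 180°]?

+74.342°

Start at -63.825°; shift +138.167° → +74.342°.
+74.342° already lies in (−180°, 180°].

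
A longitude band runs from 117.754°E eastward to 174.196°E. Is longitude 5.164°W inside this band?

No

Band width going east from +117.754° to +174.196°: ((174.196 − 117.754) mod 360) = 56.442°.
Offset of -5.164° east of the west edge: ((-5.164 − 117.754) mod 360) = 237.082°.
237.082° > 56.442° ⇒ outside.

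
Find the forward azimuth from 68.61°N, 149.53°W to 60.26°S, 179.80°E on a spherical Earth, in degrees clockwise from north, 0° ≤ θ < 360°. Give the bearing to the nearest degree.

200°

Δλ = 179.80 − -149.53 = 329.33°; wrapped into (−180°, 180°]: -30.67°.
θ = atan2( sin Δλ · cos φ₂ , cos φ₁ · sin φ₂ − sin φ₁ · cos φ₂ · cos Δλ )
  = atan2(-0.25304, -0.71396) = -160.485° → normalised to [0°, 360°): 199.515°.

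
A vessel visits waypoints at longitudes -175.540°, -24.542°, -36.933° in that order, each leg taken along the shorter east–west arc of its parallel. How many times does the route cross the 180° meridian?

0

Leg 1: -175.540° → -24.542°, shortest Δλ = 150.998° (east) — does not cross 180°.
Leg 2: -24.542° → -36.933°, shortest Δλ = -12.391° (west) — does not cross 180°.
Total crossings: 0.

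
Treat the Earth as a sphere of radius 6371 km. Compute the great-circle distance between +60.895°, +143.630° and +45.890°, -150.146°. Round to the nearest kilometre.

Δλ = -150.146 − 143.630 = -293.776°; wrapped into (−180°, 180°]: 66.224°.
Δφ = 45.890 − 60.895 = -15.005°.
a = sin²(Δφ/2) + cos φ₁ · cos φ₂ · sin²(Δλ/2) = 0.118081.
c = 2·atan2(√a, √(1−a)) = 0.70156 rad → d = 6371·c ≈ 4469.63 km.

4470 km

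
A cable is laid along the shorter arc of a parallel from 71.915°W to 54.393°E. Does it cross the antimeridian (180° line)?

No

Signed shortest Δλ = ((54.393 − -71.915 + 180) mod 360) − 180 = 126.308°.
Going east by 126.308° from -71.915° reaches +54.393° without touching 180°.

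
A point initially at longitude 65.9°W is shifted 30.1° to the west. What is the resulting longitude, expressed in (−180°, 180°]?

96.0°W

Start at -65.9°; shift −30.1° → -96.0°.
-96.0° already lies in (−180°, 180°].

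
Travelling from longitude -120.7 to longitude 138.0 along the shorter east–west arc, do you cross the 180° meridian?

Naïve |138.0 − -120.7| = 258.7° > 180°, so the shorter arc goes the other way round — across 180°.
Signed shortest Δλ = ((138.0 − -120.7 + 180) mod 360) − 180 = -101.3°.
Going west by 101.3° from -120.7° passes through 180° before reaching +138.0°.

Yes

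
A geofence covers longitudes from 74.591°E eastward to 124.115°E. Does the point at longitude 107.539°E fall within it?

Band width going east from +74.591° to +124.115°: ((124.115 − 74.591) mod 360) = 49.524°.
Offset of +107.539° east of the west edge: ((107.539 − 74.591) mod 360) = 32.948°.
32.948° ≤ 49.524° ⇒ inside.

Yes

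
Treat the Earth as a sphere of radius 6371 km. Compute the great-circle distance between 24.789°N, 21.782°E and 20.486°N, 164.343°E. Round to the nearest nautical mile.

7319 nmi

Δλ = 164.343 − 21.782 = 142.561°.
Δφ = 20.486 − 24.789 = -4.303°.
a = sin²(Δφ/2) + cos φ₁ · cos φ₂ · sin²(Δλ/2) = 0.764257.
c = 2·atan2(√a, √(1−a)) = 2.12765 rad → d = 6371·c ≈ 13555.23 km ≈ 7319.24 nmi.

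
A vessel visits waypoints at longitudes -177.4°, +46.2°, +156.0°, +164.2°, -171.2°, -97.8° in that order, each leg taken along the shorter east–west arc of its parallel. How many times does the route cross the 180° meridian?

Leg 1: -177.4° → +46.2°, shortest Δλ = -136.4° (west) — crosses 180°.
Leg 2: +46.2° → +156.0°, shortest Δλ = 109.8° (east) — does not cross 180°.
Leg 3: +156.0° → +164.2°, shortest Δλ = 8.2° (east) — does not cross 180°.
Leg 4: +164.2° → -171.2°, shortest Δλ = 24.6° (east) — crosses 180°.
Leg 5: -171.2° → -97.8°, shortest Δλ = 73.4° (east) — does not cross 180°.
Total crossings: 2.

2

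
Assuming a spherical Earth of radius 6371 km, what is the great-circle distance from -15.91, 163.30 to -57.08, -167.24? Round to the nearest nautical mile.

2807 nmi

Δλ = -167.24 − 163.30 = -330.54°; wrapped into (−180°, 180°]: 29.46°.
Δφ = -57.08 − -15.91 = -41.17°.
a = sin²(Δφ/2) + cos φ₁ · cos φ₂ · sin²(Δλ/2) = 0.157410.
c = 2·atan2(√a, √(1−a)) = 0.81594 rad → d = 6371·c ≈ 5198.38 km ≈ 2806.90 nmi.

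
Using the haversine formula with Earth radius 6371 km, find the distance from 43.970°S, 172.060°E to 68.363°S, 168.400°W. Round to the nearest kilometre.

Δλ = -168.400 − 172.060 = -340.460°; wrapped into (−180°, 180°]: 19.540°.
Δφ = -68.363 − -43.970 = -24.393°.
a = sin²(Δφ/2) + cos φ₁ · cos φ₂ · sin²(Δλ/2) = 0.052275.
c = 2·atan2(√a, √(1−a)) = 0.46135 rad → d = 6371·c ≈ 2939.28 km.

2939 km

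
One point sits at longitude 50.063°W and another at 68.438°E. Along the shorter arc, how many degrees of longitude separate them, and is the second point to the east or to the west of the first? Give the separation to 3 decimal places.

118.501° east

Raw difference: 68.438 − -50.063 = 118.501°.
Normalise into (−180°, 180°]: 118.501° stays 118.501°.
Positive ⇒ the second point lies to the east; separation 118.501°.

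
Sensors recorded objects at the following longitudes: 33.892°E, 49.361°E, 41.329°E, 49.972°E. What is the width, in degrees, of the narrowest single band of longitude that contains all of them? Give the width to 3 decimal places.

Sort the longitudes: +33.892°, +41.329°, +49.361°, +49.972°.
Eastward gaps between consecutive values (wrapping around): 7.437°, 8.032°, 0.611°, 343.920°.
Largest gap = 343.920° ⇒ minimal covering band is its complement: 360° − 343.920° = 16.080°.
Band runs from +33.892° eastward to +49.972°.

16.080°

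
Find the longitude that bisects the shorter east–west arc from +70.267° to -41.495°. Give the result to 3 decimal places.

Signed shortest Δλ from +70.267° to -41.495° is -111.762°.
Midpoint longitude = +70.267° + (-111.762°)/2 = +70.267° − 55.881° = +14.386°.

+14.386°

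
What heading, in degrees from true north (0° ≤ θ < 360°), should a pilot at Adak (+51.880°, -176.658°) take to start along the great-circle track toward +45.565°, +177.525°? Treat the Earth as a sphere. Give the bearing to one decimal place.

213.5°

Δλ = 177.525 − -176.658 = 354.183°; wrapped into (−180°, 180°]: -5.817°.
θ = atan2( sin Δλ · cos φ₂ , cos φ₁ · sin φ₂ − sin φ₁ · cos φ₂ · cos Δλ )
  = atan2(-0.07096, -0.10716) = -146.489° → normalised to [0°, 360°): 213.511°.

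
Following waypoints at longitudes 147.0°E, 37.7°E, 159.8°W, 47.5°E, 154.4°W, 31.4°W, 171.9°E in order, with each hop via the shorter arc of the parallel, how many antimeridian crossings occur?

Leg 1: +147.0° → +37.7°, shortest Δλ = -109.3° (west) — does not cross 180°.
Leg 2: +37.7° → -159.8°, shortest Δλ = 162.5° (east) — crosses 180°.
Leg 3: -159.8° → +47.5°, shortest Δλ = -152.7° (west) — crosses 180°.
Leg 4: +47.5° → -154.4°, shortest Δλ = 158.1° (east) — crosses 180°.
Leg 5: -154.4° → -31.4°, shortest Δλ = 123.0° (east) — does not cross 180°.
Leg 6: -31.4° → +171.9°, shortest Δλ = -156.7° (west) — crosses 180°.
Total crossings: 4.

4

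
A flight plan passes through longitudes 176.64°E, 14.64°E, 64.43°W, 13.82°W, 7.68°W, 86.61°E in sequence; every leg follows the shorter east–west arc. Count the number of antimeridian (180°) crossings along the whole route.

0

Leg 1: +176.64° → +14.64°, shortest Δλ = -162.0° (west) — does not cross 180°.
Leg 2: +14.64° → -64.43°, shortest Δλ = -79.07° (west) — does not cross 180°.
Leg 3: -64.43° → -13.82°, shortest Δλ = 50.61° (east) — does not cross 180°.
Leg 4: -13.82° → -7.68°, shortest Δλ = 6.14° (east) — does not cross 180°.
Leg 5: -7.68° → +86.61°, shortest Δλ = 94.29° (east) — does not cross 180°.
Total crossings: 0.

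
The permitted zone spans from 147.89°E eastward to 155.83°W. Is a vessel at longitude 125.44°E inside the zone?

Band width going east from +147.89° to -155.83°: ((-155.83 − 147.89) mod 360) = 56.28°.
Offset of +125.44° east of the west edge: ((125.44 − 147.89) mod 360) = 337.55°.
337.55° > 56.28° ⇒ outside.

No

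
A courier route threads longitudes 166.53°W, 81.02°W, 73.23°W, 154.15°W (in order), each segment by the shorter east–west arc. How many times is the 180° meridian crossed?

0

Leg 1: -166.53° → -81.02°, shortest Δλ = 85.51° (east) — does not cross 180°.
Leg 2: -81.02° → -73.23°, shortest Δλ = 7.79° (east) — does not cross 180°.
Leg 3: -73.23° → -154.15°, shortest Δλ = -80.92° (west) — does not cross 180°.
Total crossings: 0.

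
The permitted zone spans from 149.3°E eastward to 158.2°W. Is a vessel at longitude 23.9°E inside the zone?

Band width going east from +149.3° to -158.2°: ((-158.2 − 149.3) mod 360) = 52.5°.
Offset of +23.9° east of the west edge: ((23.9 − 149.3) mod 360) = 234.6°.
234.6° > 52.5° ⇒ outside.

No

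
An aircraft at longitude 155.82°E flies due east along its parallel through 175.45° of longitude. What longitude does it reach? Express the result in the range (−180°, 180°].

Start at +155.82°; shift +175.45° → +331.27°.
+331.27° lies outside (−180°, 180°]; subtract 360° → -28.73°.

28.73°W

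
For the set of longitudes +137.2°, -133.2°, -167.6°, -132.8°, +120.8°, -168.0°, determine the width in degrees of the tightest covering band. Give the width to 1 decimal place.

106.4°

Sort the longitudes: -168.0°, -167.6°, -133.2°, -132.8°, +120.8°, +137.2°.
Eastward gaps between consecutive values (wrapping around): 0.4°, 34.4°, 0.4°, 253.6°, 16.4°, 54.8°.
Largest gap = 253.6° ⇒ minimal covering band is its complement: 360° − 253.6° = 106.4°.
Band runs from +120.8° eastward to -132.8°, crossing the antimeridian.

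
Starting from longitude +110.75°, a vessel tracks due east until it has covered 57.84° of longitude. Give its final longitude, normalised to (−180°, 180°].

Start at +110.75°; shift +57.84° → +168.59°.
+168.59° already lies in (−180°, 180°].

+168.59°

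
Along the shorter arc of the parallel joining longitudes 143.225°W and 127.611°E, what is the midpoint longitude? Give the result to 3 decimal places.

Signed shortest Δλ from -143.225° to +127.611° is -89.164°.
Midpoint longitude = -143.225° + (-89.164°)/2 = -143.225° − 44.582° = -187.807°.
Normalise into (−180°, 180°]: +172.193°.
(The naïve average (-143.225 + +127.611)/2 = -7.807° is on the wrong side of the globe.)

172.193°E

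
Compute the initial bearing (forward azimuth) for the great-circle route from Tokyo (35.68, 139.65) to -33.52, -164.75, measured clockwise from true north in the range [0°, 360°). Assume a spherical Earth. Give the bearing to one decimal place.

Δλ = -164.75 − 139.65 = -304.40°; wrapped into (−180°, 180°]: 55.60°.
θ = atan2( sin Δλ · cos φ₂ , cos φ₁ · sin φ₂ − sin φ₁ · cos φ₂ · cos Δλ )
  = atan2(0.68789, -0.72329) = 136.437° → normalised to [0°, 360°): 136.437°.

136.4°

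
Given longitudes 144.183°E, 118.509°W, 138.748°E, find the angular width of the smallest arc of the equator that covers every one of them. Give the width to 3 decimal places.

Sort the longitudes: -118.509°, +138.748°, +144.183°.
Eastward gaps between consecutive values (wrapping around): 257.257°, 5.435°, 97.308°.
Largest gap = 257.257° ⇒ minimal covering band is its complement: 360° − 257.257° = 102.743°.
Band runs from +138.748° eastward to -118.509°, crossing the antimeridian.

102.743°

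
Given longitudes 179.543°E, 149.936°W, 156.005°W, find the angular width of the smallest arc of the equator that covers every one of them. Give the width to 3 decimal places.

30.521°

Sort the longitudes: -156.005°, -149.936°, +179.543°.
Eastward gaps between consecutive values (wrapping around): 6.069°, 329.479°, 24.452°.
Largest gap = 329.479° ⇒ minimal covering band is its complement: 360° − 329.479° = 30.521°.
Band runs from +179.543° eastward to -149.936°, crossing the antimeridian.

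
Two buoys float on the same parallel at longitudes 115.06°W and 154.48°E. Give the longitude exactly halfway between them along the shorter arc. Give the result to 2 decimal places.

160.29°W

Signed shortest Δλ from -115.06° to +154.48° is -90.46°.
Midpoint longitude = -115.06° + (-90.46°)/2 = -115.06° − 45.23° = -160.29°.
(The naïve average (-115.06 + +154.48)/2 = 19.71° is on the wrong side of the globe.)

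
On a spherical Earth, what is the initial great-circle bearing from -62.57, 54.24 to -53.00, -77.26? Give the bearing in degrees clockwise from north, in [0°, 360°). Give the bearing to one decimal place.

Δλ = -77.26 − 54.24 = -131.50°.
θ = atan2( sin Δλ · cos φ₂ , cos φ₁ · sin φ₂ − sin φ₁ · cos φ₂ · cos Δλ )
  = atan2(-0.45073, -0.72185) = -148.019° → normalised to [0°, 360°): 211.981°.

212.0°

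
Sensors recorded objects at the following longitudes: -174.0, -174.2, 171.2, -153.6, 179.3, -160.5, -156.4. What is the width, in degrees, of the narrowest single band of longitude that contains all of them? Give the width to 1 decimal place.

Sort the longitudes: -174.2°, -174.0°, -160.5°, -156.4°, -153.6°, +171.2°, +179.3°.
Eastward gaps between consecutive values (wrapping around): 0.2°, 13.5°, 4.1°, 2.8°, 324.8°, 8.1°, 6.5°.
Largest gap = 324.8° ⇒ minimal covering band is its complement: 360° − 324.8° = 35.2°.
Band runs from +171.2° eastward to -153.6°, crossing the antimeridian.

35.2°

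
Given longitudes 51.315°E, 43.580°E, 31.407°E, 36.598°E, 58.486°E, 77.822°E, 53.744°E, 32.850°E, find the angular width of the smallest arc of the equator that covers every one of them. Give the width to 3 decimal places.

46.415°

Sort the longitudes: +31.407°, +32.850°, +36.598°, +43.580°, +51.315°, +53.744°, +58.486°, +77.822°.
Eastward gaps between consecutive values (wrapping around): 1.443°, 3.748°, 6.982°, 7.735°, 2.429°, 4.742°, 19.336°, 313.585°.
Largest gap = 313.585° ⇒ minimal covering band is its complement: 360° − 313.585° = 46.415°.
Band runs from +31.407° eastward to +77.822°.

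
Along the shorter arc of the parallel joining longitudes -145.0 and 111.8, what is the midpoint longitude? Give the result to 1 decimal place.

Signed shortest Δλ from -145.0° to +111.8° is -103.2°.
Midpoint longitude = -145.0° + (-103.2°)/2 = -145.0° − 51.6° = -196.6°.
Normalise into (−180°, 180°]: +163.4°.
(The naïve average (-145.0 + +111.8)/2 = -16.6° is on the wrong side of the globe.)

+163.4°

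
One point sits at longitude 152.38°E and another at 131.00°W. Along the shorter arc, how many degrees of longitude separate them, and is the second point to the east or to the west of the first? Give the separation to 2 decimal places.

Raw difference: -131.00 − 152.38 = -283.38°.
Normalise into (−180°, 180°]: -283.38° + 360° = 76.62°.
Positive ⇒ the second point lies to the east; separation 76.62°.

76.62° east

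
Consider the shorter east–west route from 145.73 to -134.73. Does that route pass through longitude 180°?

Naïve |-134.73 − 145.73| = 280.46° > 180°, so the shorter arc goes the other way round — across 180°.
Signed shortest Δλ = ((-134.73 − 145.73 + 180) mod 360) − 180 = 79.54°.
Going east by 79.54° from +145.73° passes through 180° before reaching -134.73°.

Yes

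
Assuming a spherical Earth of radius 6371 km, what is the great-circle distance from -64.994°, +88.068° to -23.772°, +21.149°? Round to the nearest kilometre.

6546 km

Δλ = 21.149 − 88.068 = -66.919°.
Δφ = -23.772 − -64.994 = 41.222°.
a = sin²(Δφ/2) + cos φ₁ · cos φ₂ · sin²(Δλ/2) = 0.241515.
c = 2·atan2(√a, √(1−a)) = 1.02749 rad → d = 6371·c ≈ 6546.13 km.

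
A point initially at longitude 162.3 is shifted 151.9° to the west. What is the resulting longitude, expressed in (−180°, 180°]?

Start at +162.3°; shift −151.9° → +10.4°.
+10.4° already lies in (−180°, 180°].

+10.4°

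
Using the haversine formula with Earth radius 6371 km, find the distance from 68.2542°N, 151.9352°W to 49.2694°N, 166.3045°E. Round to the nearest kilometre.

Δλ = 166.3045 − -151.9352 = 318.2397°; wrapped into (−180°, 180°]: -41.7603°.
Δφ = 49.2694 − 68.2542 = -18.9848°.
a = sin²(Δφ/2) + cos φ₁ · cos φ₂ · sin²(Δλ/2) = 0.057907.
c = 2·atan2(√a, √(1−a)) = 0.48605 rad → d = 6371·c ≈ 3096.60 km.

3097 km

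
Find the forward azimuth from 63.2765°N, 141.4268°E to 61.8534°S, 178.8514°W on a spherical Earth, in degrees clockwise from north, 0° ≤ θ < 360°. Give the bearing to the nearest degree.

Δλ = -178.8514 − 141.4268 = -320.2782°; wrapped into (−180°, 180°]: 39.7218°.
θ = atan2( sin Δλ · cos φ₂ , cos φ₁ · sin φ₂ − sin φ₁ · cos φ₂ · cos Δλ )
  = atan2(0.30146, -0.72059) = 157.298° → normalised to [0°, 360°): 157.298°.

157°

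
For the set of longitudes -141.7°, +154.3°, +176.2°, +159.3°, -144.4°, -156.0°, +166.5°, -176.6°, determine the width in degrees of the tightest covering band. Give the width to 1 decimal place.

64.0°

Sort the longitudes: -176.6°, -156.0°, -144.4°, -141.7°, +154.3°, +159.3°, +166.5°, +176.2°.
Eastward gaps between consecutive values (wrapping around): 20.6°, 11.6°, 2.7°, 296.0°, 5.0°, 7.2°, 9.7°, 7.2°.
Largest gap = 296.0° ⇒ minimal covering band is its complement: 360° − 296.0° = 64.0°.
Band runs from +154.3° eastward to -141.7°, crossing the antimeridian.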